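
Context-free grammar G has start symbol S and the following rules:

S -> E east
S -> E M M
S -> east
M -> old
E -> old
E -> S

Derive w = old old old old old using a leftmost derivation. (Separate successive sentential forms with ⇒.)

S ⇒ E M M   [S -> E M M]
E M M ⇒ S M M   [E -> S]
S M M ⇒ E M M M M   [S -> E M M]
E M M M M ⇒ old M M M M   [E -> old]
old M M M M ⇒ old old M M M   [M -> old]
old old M M M ⇒ old old old M M   [M -> old]
old old old M M ⇒ old old old old M   [M -> old]
old old old old M ⇒ old old old old old   [M -> old]

S ⇒ E M M ⇒ S M M ⇒ E M M M M ⇒ old M M M M ⇒ old old M M M ⇒ old old old M M ⇒ old old old old M ⇒ old old old old old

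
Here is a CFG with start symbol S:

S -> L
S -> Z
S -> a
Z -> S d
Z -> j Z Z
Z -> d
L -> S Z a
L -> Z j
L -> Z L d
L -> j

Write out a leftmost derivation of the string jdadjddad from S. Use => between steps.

S => L => ZLd => SdLd => LdLd => jdLd => jdSZad => jdLZad => jdZLdZad => jdSdLdZad => jdadLdZad => jdadjdZad => jdadjddad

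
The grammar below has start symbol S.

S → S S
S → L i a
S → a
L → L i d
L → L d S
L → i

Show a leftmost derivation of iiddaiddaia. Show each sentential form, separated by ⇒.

S ⇒ Lia ⇒ LdSia ⇒ LiddSia ⇒ LdSiddSia ⇒ LiddSiddSia ⇒ iiddSiddSia ⇒ iiddaiddSia ⇒ iiddaiddaia

S ⇒ Lia   [S → L i a]
Lia ⇒ LdSia   [L → L d S]
LdSia ⇒ LiddSia   [L → L i d]
LiddSia ⇒ LdSiddSia   [L → L d S]
LdSiddSia ⇒ LiddSiddSia   [L → L i d]
LiddSiddSia ⇒ iiddSiddSia   [L → i]
iiddSiddSia ⇒ iiddaiddSia   [S → a]
iiddaiddSia ⇒ iiddaiddaia   [S → a]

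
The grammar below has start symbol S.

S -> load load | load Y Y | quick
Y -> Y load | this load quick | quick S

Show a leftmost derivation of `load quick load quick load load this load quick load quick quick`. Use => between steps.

S => load Y Y => load Y load Y => load quick S load Y => load quick load Y Y load Y => load quick load quick S Y load Y => load quick load quick load load Y load Y => load quick load quick load load this load quick load Y => load quick load quick load load this load quick load quick S => load quick load quick load load this load quick load quick quick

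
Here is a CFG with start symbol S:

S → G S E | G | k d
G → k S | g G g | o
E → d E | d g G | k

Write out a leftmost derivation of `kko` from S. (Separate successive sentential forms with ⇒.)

S ⇒ G   [S → G]
G ⇒ kS   [G → k S]
kS ⇒ kG   [S → G]
kG ⇒ kkS   [G → k S]
kkS ⇒ kkG   [S → G]
kkG ⇒ kko   [G → o]

S ⇒ G ⇒ kS ⇒ kG ⇒ kkS ⇒ kkG ⇒ kko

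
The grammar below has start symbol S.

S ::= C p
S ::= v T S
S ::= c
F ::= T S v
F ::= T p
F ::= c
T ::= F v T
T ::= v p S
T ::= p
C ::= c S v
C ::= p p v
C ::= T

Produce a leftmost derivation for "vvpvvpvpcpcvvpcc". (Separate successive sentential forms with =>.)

S => vTS => vvpSS => vvpvTSS => vvpvFvTSS => vvpvTSvvTSS => vvpvvpSSvvTSS => vvpvvpCpSvvTSS => vvpvvpTpSvvTSS => vvpvvpvpSpSvvTSS => vvpvvpvpcpSvvTSS => vvpvvpvpcpcvvTSS => vvpvvpvpcpcvvpSS => vvpvvpvpcpcvvpcS => vvpvvpvpcpcvvpcc

S => vTS   [S ::= v T S]
vTS => vvpSS   [T ::= v p S]
vvpSS => vvpvTSS   [S ::= v T S]
vvpvTSS => vvpvFvTSS   [T ::= F v T]
vvpvFvTSS => vvpvTSvvTSS   [F ::= T S v]
vvpvTSvvTSS => vvpvvpSSvvTSS   [T ::= v p S]
vvpvvpSSvvTSS => vvpvvpCpSvvTSS   [S ::= C p]
vvpvvpCpSvvTSS => vvpvvpTpSvvTSS   [C ::= T]
vvpvvpTpSvvTSS => vvpvvpvpSpSvvTSS   [T ::= v p S]
vvpvvpvpSpSvvTSS => vvpvvpvpcpSvvTSS   [S ::= c]
vvpvvpvpcpSvvTSS => vvpvvpvpcpcvvTSS   [S ::= c]
vvpvvpvpcpcvvTSS => vvpvvpvpcpcvvpSS   [T ::= p]
vvpvvpvpcpcvvpSS => vvpvvpvpcpcvvpcS   [S ::= c]
vvpvvpvpcpcvvpcS => vvpvvpvpcpcvvpcc   [S ::= c]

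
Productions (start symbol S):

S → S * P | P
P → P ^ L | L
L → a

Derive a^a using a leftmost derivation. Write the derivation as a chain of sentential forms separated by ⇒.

S⇒P⇒P^L⇒L^L⇒a^L⇒a^a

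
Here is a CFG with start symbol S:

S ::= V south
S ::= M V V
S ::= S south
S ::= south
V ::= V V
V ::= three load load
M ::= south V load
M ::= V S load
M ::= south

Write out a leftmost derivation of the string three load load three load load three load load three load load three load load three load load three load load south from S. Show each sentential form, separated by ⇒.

S ⇒ V south   [S ::= V south]
V south ⇒ V V south   [V ::= V V]
V V south ⇒ V V V south   [V ::= V V]
V V V south ⇒ V V V V south   [V ::= V V]
V V V V south ⇒ V V V V V south   [V ::= V V]
V V V V V south ⇒ V V V V V V south   [V ::= V V]
V V V V V V south ⇒ V V V V V V V south   [V ::= V V]
V V V V V V V south ⇒ three load load V V V V V V south   [V ::= three load load]
three load load V V V V V V south ⇒ three load load three load load V V V V V south   [V ::= three load load]
three load load three load load V V V V V south ⇒ three load load three load load three load load V V V V south   [V ::= three load load]
three load load three load load three load load V V V V south ⇒ three load load three load load three load load three load load V V V south   [V ::= three load load]
three load load three load load three load load three load load V V V south ⇒ three load load three load load three load load three load load three load load V V south   [V ::= three load load]
three load load three load load three load load three load load three load load V V south ⇒ three load load three load load three load load three load load three load load three load load V south   [V ::= three load load]
three load load three load load three load load three load load three load load three load load V south ⇒ three load load three load load three load load three load load three load load three load load three load load south   [V ::= three load load]

S ⇒ V south ⇒ V V south ⇒ V V V south ⇒ V V V V south ⇒ V V V V V south ⇒ V V V V V V south ⇒ V V V V V V V south ⇒ three load load V V V V V V south ⇒ three load load three load load V V V V V south ⇒ three load load three load load three load load V V V V south ⇒ three load load three load load three load load three load load V V V south ⇒ three load load three load load three load load three load load three load load V V south ⇒ three load load three load load three load load three load load three load load three load load V south ⇒ three load load three load load three load load three load load three load load three load load three load load south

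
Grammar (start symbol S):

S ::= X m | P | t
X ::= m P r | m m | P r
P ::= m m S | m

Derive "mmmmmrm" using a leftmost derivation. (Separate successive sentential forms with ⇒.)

S ⇒ P ⇒ mmS ⇒ mmP ⇒ mmmmS ⇒ mmmmXm ⇒ mmmmPrm ⇒ mmmmmrm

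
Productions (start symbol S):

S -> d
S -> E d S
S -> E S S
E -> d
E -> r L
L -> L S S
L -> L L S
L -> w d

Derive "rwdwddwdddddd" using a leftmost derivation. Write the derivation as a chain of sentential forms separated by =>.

S => ESS => rLSS => rLSSSS => rLLSSSSS => rLLSLSSSSS => rwdLSLSSSSS => rwdwdSLSSSSS => rwdwddLSSSSS => rwdwddwdSSSSS => rwdwddwddSSSS => rwdwddwdddSSS => rwdwddwddddSS => rwdwddwdddddS => rwdwddwdddddd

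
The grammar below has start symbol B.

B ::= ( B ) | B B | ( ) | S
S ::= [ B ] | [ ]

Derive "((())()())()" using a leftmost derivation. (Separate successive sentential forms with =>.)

B => BB   [B ::= B B]
BB => (B)B   [B ::= ( B )]
(B)B => (BB)B   [B ::= B B]
(BB)B => (BBB)B   [B ::= B B]
(BBB)B => ((B)BB)B   [B ::= ( B )]
((B)BB)B => ((())BB)B   [B ::= ( )]
((())BB)B => ((())()B)B   [B ::= ( )]
((())()B)B => ((())()())B   [B ::= ( )]
((())()())B => ((())()())()   [B ::= ( )]

B=>BB=>(B)B=>(BB)B=>(BBB)B=>((B)BB)B=>((())BB)B=>((())()B)B=>((())()())B=>((())()())()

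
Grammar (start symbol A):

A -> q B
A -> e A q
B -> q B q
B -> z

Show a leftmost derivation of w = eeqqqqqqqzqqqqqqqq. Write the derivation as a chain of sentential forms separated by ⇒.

A ⇒ eAq ⇒ eeAqq ⇒ eeqBqq ⇒ eeqqBqqq ⇒ eeqqqBqqqq ⇒ eeqqqqBqqqqq ⇒ eeqqqqqBqqqqqq ⇒ eeqqqqqqBqqqqqqq ⇒ eeqqqqqqqBqqqqqqqq ⇒ eeqqqqqqqzqqqqqqqq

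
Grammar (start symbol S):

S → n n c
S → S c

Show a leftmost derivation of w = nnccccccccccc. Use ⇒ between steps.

S⇒Sc⇒Scc⇒Sccc⇒Scccc⇒Sccccc⇒Scccccc⇒Sccccccc⇒Scccccccc⇒Sccccccccc⇒Scccccccccc⇒nnccccccccccc

S ⇒ Sc   [S → S c]
Sc ⇒ Scc   [S → S c]
Scc ⇒ Sccc   [S → S c]
Sccc ⇒ Scccc   [S → S c]
Scccc ⇒ Sccccc   [S → S c]
Sccccc ⇒ Scccccc   [S → S c]
Scccccc ⇒ Sccccccc   [S → S c]
Sccccccc ⇒ Scccccccc   [S → S c]
Scccccccc ⇒ Sccccccccc   [S → S c]
Sccccccccc ⇒ Scccccccccc   [S → S c]
Scccccccccc ⇒ nnccccccccccc   [S → n n c]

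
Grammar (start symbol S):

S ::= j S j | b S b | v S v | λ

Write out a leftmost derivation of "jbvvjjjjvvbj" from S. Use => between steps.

S => jSj => jbSbj => jbvSvbj => jbvvSvvbj => jbvvjSjvvbj => jbvvjjSjjvvbj => jbvvjjjjvvbj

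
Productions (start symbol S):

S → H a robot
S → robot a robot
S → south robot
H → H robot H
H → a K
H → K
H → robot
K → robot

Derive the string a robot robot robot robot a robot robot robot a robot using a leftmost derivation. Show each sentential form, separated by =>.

S => H a robot => H robot H a robot => H robot H robot H a robot => a K robot H robot H a robot => a robot robot H robot H a robot => a robot robot K robot H a robot => a robot robot robot robot H a robot => a robot robot robot robot H robot H a robot => a robot robot robot robot a K robot H a robot => a robot robot robot robot a robot robot H a robot => a robot robot robot robot a robot robot K a robot => a robot robot robot robot a robot robot robot a robot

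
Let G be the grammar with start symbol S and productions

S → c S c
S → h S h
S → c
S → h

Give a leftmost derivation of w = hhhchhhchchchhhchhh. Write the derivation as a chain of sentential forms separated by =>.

S=>hSh=>hhShh=>hhhShhh=>hhhcSchhh=>hhhchShchhh=>hhhchhShhchhh=>hhhchhhShhhchhh=>hhhchhhcSchhhchhh=>hhhchhhchShchhhchhh=>hhhchhhchchchhhchhh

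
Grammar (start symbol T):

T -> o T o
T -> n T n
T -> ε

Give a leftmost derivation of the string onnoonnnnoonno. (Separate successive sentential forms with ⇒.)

T ⇒ oTo ⇒ onTno ⇒ onnTnno ⇒ onnoTonno ⇒ onnooToonno ⇒ onnoonTnoonno ⇒ onnoonnTnnoonno ⇒ onnoonnnnoonno

T ⇒ oTo   [T -> o T o]
oTo ⇒ onTno   [T -> n T n]
onTno ⇒ onnTnno   [T -> n T n]
onnTnno ⇒ onnoTonno   [T -> o T o]
onnoTonno ⇒ onnooToonno   [T -> o T o]
onnooToonno ⇒ onnoonTnoonno   [T -> n T n]
onnoonTnoonno ⇒ onnoonnTnnoonno   [T -> n T n]
onnoonnTnnoonno ⇒ onnoonnnnoonno   [T -> ε]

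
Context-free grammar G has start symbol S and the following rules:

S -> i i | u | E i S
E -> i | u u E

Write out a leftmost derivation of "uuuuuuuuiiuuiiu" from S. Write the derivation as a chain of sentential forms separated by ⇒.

S ⇒ EiS ⇒ uuEiS ⇒ uuuuEiS ⇒ uuuuuuEiS ⇒ uuuuuuuuEiS ⇒ uuuuuuuuiiS ⇒ uuuuuuuuiiEiS ⇒ uuuuuuuuiiuuEiS ⇒ uuuuuuuuiiuuiiS ⇒ uuuuuuuuiiuuiiu

S ⇒ EiS   [S -> E i S]
EiS ⇒ uuEiS   [E -> u u E]
uuEiS ⇒ uuuuEiS   [E -> u u E]
uuuuEiS ⇒ uuuuuuEiS   [E -> u u E]
uuuuuuEiS ⇒ uuuuuuuuEiS   [E -> u u E]
uuuuuuuuEiS ⇒ uuuuuuuuiiS   [E -> i]
uuuuuuuuiiS ⇒ uuuuuuuuiiEiS   [S -> E i S]
uuuuuuuuiiEiS ⇒ uuuuuuuuiiuuEiS   [E -> u u E]
uuuuuuuuiiuuEiS ⇒ uuuuuuuuiiuuiiS   [E -> i]
uuuuuuuuiiuuiiS ⇒ uuuuuuuuiiuuiiu   [S -> u]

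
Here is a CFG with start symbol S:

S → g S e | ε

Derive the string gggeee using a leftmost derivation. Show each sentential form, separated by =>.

S => gSe => ggSee => gggSeee => gggeee

S => gSe   [S → g S e]
gSe => ggSee   [S → g S e]
ggSee => gggSeee   [S → g S e]
gggSeee => gggeee   [S → ε]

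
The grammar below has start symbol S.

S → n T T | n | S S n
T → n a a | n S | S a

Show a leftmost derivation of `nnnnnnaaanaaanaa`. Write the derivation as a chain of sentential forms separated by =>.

S=>nTT=>nSaT=>nnTTaT=>nnSaTaT=>nnnTTaTaT=>nnnnSTaTaT=>nnnnnTaTaT=>nnnnnnaaaTaT=>nnnnnnaaanaaaT=>nnnnnnaaanaaanaa

S => nTT   [S → n T T]
nTT => nSaT   [T → S a]
nSaT => nnTTaT   [S → n T T]
nnTTaT => nnSaTaT   [T → S a]
nnSaTaT => nnnTTaTaT   [S → n T T]
nnnTTaTaT => nnnnSTaTaT   [T → n S]
nnnnSTaTaT => nnnnnTaTaT   [S → n]
nnnnnTaTaT => nnnnnnaaaTaT   [T → n a a]
nnnnnnaaaTaT => nnnnnnaaanaaaT   [T → n a a]
nnnnnnaaanaaaT => nnnnnnaaanaaanaa   [T → n a a]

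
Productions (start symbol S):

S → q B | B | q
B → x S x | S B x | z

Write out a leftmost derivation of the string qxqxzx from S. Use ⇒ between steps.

S⇒B⇒SBx⇒qBBx⇒qxSxBx⇒qxqxBx⇒qxqxzx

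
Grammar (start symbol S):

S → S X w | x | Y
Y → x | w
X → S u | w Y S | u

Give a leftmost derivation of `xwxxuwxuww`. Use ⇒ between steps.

S ⇒ SXw ⇒ YXw ⇒ xXw ⇒ xwYSw ⇒ xwxSw ⇒ xwxSXww ⇒ xwxSXwXww ⇒ xwxYXwXww ⇒ xwxxXwXww ⇒ xwxxuwXww ⇒ xwxxuwSuww ⇒ xwxxuwxuww

S ⇒ SXw   [S → S X w]
SXw ⇒ YXw   [S → Y]
YXw ⇒ xXw   [Y → x]
xXw ⇒ xwYSw   [X → w Y S]
xwYSw ⇒ xwxSw   [Y → x]
xwxSw ⇒ xwxSXww   [S → S X w]
xwxSXww ⇒ xwxSXwXww   [S → S X w]
xwxSXwXww ⇒ xwxYXwXww   [S → Y]
xwxYXwXww ⇒ xwxxXwXww   [Y → x]
xwxxXwXww ⇒ xwxxuwXww   [X → u]
xwxxuwXww ⇒ xwxxuwSuww   [X → S u]
xwxxuwSuww ⇒ xwxxuwxuww   [S → x]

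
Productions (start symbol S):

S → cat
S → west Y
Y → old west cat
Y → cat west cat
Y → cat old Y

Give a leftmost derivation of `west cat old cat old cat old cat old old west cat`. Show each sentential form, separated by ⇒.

S ⇒ west Y ⇒ west cat old Y ⇒ west cat old cat old Y ⇒ west cat old cat old cat old Y ⇒ west cat old cat old cat old cat old Y ⇒ west cat old cat old cat old cat old old west cat

S ⇒ west Y   [S → west Y]
west Y ⇒ west cat old Y   [Y → cat old Y]
west cat old Y ⇒ west cat old cat old Y   [Y → cat old Y]
west cat old cat old Y ⇒ west cat old cat old cat old Y   [Y → cat old Y]
west cat old cat old cat old Y ⇒ west cat old cat old cat old cat old Y   [Y → cat old Y]
west cat old cat old cat old cat old Y ⇒ west cat old cat old cat old cat old old west cat   [Y → old west cat]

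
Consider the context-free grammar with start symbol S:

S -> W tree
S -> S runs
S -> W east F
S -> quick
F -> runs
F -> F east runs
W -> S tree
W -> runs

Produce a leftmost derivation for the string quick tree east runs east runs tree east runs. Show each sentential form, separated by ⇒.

S ⇒ W east F ⇒ S tree east F ⇒ W east F tree east F ⇒ S tree east F tree east F ⇒ quick tree east F tree east F ⇒ quick tree east F east runs tree east F ⇒ quick tree east runs east runs tree east F ⇒ quick tree east runs east runs tree east runs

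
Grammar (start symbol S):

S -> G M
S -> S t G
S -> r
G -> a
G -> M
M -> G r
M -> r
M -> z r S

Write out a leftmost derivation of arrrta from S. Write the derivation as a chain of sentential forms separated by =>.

S=>StG=>GMtG=>MMtG=>GrMtG=>MrMtG=>GrrMtG=>arrMtG=>arrrtG=>arrrta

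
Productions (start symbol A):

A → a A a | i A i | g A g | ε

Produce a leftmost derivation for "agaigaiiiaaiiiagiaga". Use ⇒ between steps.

A ⇒ aAa   [A → a A a]
aAa ⇒ agAga   [A → g A g]
agAga ⇒ agaAaga   [A → a A a]
agaAaga ⇒ agaiAiaga   [A → i A i]
agaiAiaga ⇒ agaigAgiaga   [A → g A g]
agaigAgiaga ⇒ agaigaAagiaga   [A → a A a]
agaigaAagiaga ⇒ agaigaiAiagiaga   [A → i A i]
agaigaiAiagiaga ⇒ agaigaiiAiiagiaga   [A → i A i]
agaigaiiAiiagiaga ⇒ agaigaiiiAiiiagiaga   [A → i A i]
agaigaiiiAiiiagiaga ⇒ agaigaiiiaAaiiiagiaga   [A → a A a]
agaigaiiiaAaiiiagiaga ⇒ agaigaiiiaaiiiagiaga   [A → ε]

A ⇒ aAa ⇒ agAga ⇒ agaAaga ⇒ agaiAiaga ⇒ agaigAgiaga ⇒ agaigaAagiaga ⇒ agaigaiAiagiaga ⇒ agaigaiiAiiagiaga ⇒ agaigaiiiAiiiagiaga ⇒ agaigaiiiaAaiiiagiaga ⇒ agaigaiiiaaiiiagiaga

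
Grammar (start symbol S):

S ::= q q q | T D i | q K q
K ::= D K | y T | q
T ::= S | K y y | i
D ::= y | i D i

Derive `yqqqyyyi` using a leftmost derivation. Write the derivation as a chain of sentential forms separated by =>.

S => TDi => KyyDi => yTyyDi => ySyyDi => yqqqyyDi => yqqqyyyi

S => TDi   [S ::= T D i]
TDi => KyyDi   [T ::= K y y]
KyyDi => yTyyDi   [K ::= y T]
yTyyDi => ySyyDi   [T ::= S]
ySyyDi => yqqqyyDi   [S ::= q q q]
yqqqyyDi => yqqqyyyi   [D ::= y]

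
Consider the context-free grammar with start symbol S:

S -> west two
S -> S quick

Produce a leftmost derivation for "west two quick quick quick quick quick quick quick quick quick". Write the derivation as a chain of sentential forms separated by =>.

S => S quick   [S -> S quick]
S quick => S quick quick   [S -> S quick]
S quick quick => S quick quick quick   [S -> S quick]
S quick quick quick => S quick quick quick quick   [S -> S quick]
S quick quick quick quick => S quick quick quick quick quick   [S -> S quick]
S quick quick quick quick quick => S quick quick quick quick quick quick   [S -> S quick]
S quick quick quick quick quick quick => S quick quick quick quick quick quick quick   [S -> S quick]
S quick quick quick quick quick quick quick => S quick quick quick quick quick quick quick quick   [S -> S quick]
S quick quick quick quick quick quick quick quick => S quick quick quick quick quick quick quick quick quick   [S -> S quick]
S quick quick quick quick quick quick quick quick quick => west two quick quick quick quick quick quick quick quick quick   [S -> west two]

S => S quick => S quick quick => S quick quick quick => S quick quick quick quick => S quick quick quick quick quick => S quick quick quick quick quick quick => S quick quick quick quick quick quick quick => S quick quick quick quick quick quick quick quick => S quick quick quick quick quick quick quick quick quick => west two quick quick quick quick quick quick quick quick quick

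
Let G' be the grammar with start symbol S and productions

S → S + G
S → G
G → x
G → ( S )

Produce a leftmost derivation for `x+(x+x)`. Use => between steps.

S => S+G => G+G => x+G => x+(S) => x+(S+G) => x+(G+G) => x+(x+G) => x+(x+x)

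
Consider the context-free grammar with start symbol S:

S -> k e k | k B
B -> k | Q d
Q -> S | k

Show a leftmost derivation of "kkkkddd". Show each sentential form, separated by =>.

S => kB => kQd => kSd => kkBd => kkQdd => kkSdd => kkkBdd => kkkQddd => kkkkddd

S => kB   [S -> k B]
kB => kQd   [B -> Q d]
kQd => kSd   [Q -> S]
kSd => kkBd   [S -> k B]
kkBd => kkQdd   [B -> Q d]
kkQdd => kkSdd   [Q -> S]
kkSdd => kkkBdd   [S -> k B]
kkkBdd => kkkQddd   [B -> Q d]
kkkQddd => kkkkddd   [Q -> k]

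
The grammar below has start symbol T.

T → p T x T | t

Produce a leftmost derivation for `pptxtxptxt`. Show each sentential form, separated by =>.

T => pTxT   [T → p T x T]
pTxT => ppTxTxT   [T → p T x T]
ppTxTxT => pptxTxT   [T → t]
pptxTxT => pptxtxT   [T → t]
pptxtxT => pptxtxpTxT   [T → p T x T]
pptxtxpTxT => pptxtxptxT   [T → t]
pptxtxptxT => pptxtxptxt   [T → t]

T => pTxT => ppTxTxT => pptxTxT => pptxtxT => pptxtxpTxT => pptxtxptxT => pptxtxptxt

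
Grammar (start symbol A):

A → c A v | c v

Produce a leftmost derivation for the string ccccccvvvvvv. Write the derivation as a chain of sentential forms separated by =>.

A => cAv => ccAvv => cccAvvv => ccccAvvvv => cccccAvvvvv => ccccccvvvvvv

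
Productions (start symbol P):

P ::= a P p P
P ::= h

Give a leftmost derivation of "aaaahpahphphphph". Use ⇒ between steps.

P ⇒ aPpP   [P ::= a P p P]
aPpP ⇒ aaPpPpP   [P ::= a P p P]
aaPpPpP ⇒ aaaPpPpPpP   [P ::= a P p P]
aaaPpPpPpP ⇒ aaaaPpPpPpPpP   [P ::= a P p P]
aaaaPpPpPpPpP ⇒ aaaahpPpPpPpP   [P ::= h]
aaaahpPpPpPpP ⇒ aaaahpaPpPpPpPpP   [P ::= a P p P]
aaaahpaPpPpPpPpP ⇒ aaaahpahpPpPpPpP   [P ::= h]
aaaahpahpPpPpPpP ⇒ aaaahpahphpPpPpP   [P ::= h]
aaaahpahphpPpPpP ⇒ aaaahpahphphpPpP   [P ::= h]
aaaahpahphphpPpP ⇒ aaaahpahphphphpP   [P ::= h]
aaaahpahphphphpP ⇒ aaaahpahphphphph   [P ::= h]

P ⇒ aPpP ⇒ aaPpPpP ⇒ aaaPpPpPpP ⇒ aaaaPpPpPpPpP ⇒ aaaahpPpPpPpP ⇒ aaaahpaPpPpPpPpP ⇒ aaaahpahpPpPpPpP ⇒ aaaahpahphpPpPpP ⇒ aaaahpahphphpPpP ⇒ aaaahpahphphphpP ⇒ aaaahpahphphphph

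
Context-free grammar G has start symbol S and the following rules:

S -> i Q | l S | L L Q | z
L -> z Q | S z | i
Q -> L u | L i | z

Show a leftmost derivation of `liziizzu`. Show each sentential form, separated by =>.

S => lS => lLLQ => liLQ => lizQQ => lizLiQ => liziiQ => liziiLu => liziiSzu => liziizzu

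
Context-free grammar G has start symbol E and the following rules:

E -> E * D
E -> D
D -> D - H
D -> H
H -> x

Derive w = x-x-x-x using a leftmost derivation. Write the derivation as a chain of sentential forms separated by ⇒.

E ⇒ D   [E -> D]
D ⇒ D-H   [D -> D - H]
D-H ⇒ D-H-H   [D -> D - H]
D-H-H ⇒ D-H-H-H   [D -> D - H]
D-H-H-H ⇒ H-H-H-H   [D -> H]
H-H-H-H ⇒ x-H-H-H   [H -> x]
x-H-H-H ⇒ x-x-H-H   [H -> x]
x-x-H-H ⇒ x-x-x-H   [H -> x]
x-x-x-H ⇒ x-x-x-x   [H -> x]

E ⇒ D ⇒ D-H ⇒ D-H-H ⇒ D-H-H-H ⇒ H-H-H-H ⇒ x-H-H-H ⇒ x-x-H-H ⇒ x-x-x-H ⇒ x-x-x-x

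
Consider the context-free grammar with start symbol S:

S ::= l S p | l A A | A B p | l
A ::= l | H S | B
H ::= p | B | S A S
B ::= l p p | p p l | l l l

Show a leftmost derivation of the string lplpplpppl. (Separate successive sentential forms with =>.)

S=>lAA=>lHSA=>lpSA=>lpABpA=>lpBBpA=>lplppBpA=>lplpplpppA=>lplpplpppl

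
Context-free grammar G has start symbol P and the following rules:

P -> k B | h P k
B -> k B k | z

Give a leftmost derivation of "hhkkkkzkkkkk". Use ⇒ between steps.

P ⇒ hPk ⇒ hhPkk ⇒ hhkBkk ⇒ hhkkBkkk ⇒ hhkkkBkkkk ⇒ hhkkkkBkkkkk ⇒ hhkkkkzkkkkk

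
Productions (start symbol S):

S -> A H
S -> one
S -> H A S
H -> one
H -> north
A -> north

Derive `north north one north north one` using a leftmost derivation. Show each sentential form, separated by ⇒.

S ⇒ H A S ⇒ north A S ⇒ north north S ⇒ north north H A S ⇒ north north one A S ⇒ north north one north S ⇒ north north one north A H ⇒ north north one north north H ⇒ north north one north north one

S ⇒ H A S   [S -> H A S]
H A S ⇒ north A S   [H -> north]
north A S ⇒ north north S   [A -> north]
north north S ⇒ north north H A S   [S -> H A S]
north north H A S ⇒ north north one A S   [H -> one]
north north one A S ⇒ north north one north S   [A -> north]
north north one north S ⇒ north north one north A H   [S -> A H]
north north one north A H ⇒ north north one north north H   [A -> north]
north north one north north H ⇒ north north one north north one   [H -> one]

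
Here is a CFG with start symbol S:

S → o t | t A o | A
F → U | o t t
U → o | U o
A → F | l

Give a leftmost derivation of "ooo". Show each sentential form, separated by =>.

S => A => F => U => Uo => Uoo => ooo

S => A   [S → A]
A => F   [A → F]
F => U   [F → U]
U => Uo   [U → U o]
Uo => Uoo   [U → U o]
Uoo => ooo   [U → o]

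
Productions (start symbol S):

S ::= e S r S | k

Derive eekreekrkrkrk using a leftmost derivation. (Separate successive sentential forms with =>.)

S=>eSrS=>eeSrSrS=>eekrSrS=>eekreSrSrS=>eekreeSrSrSrS=>eekreekrSrSrS=>eekreekrkrSrS=>eekreekrkrkrS=>eekreekrkrkrk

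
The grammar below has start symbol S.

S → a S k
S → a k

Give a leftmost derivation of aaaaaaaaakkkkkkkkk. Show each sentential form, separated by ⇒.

S⇒aSk⇒aaSkk⇒aaaSkkk⇒aaaaSkkkk⇒aaaaaSkkkkk⇒aaaaaaSkkkkkk⇒aaaaaaaSkkkkkkk⇒aaaaaaaaSkkkkkkkk⇒aaaaaaaaakkkkkkkkk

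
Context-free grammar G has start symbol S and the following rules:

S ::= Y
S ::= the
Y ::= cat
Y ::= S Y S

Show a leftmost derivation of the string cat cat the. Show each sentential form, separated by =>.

S => Y   [S ::= Y]
Y => S Y S   [Y ::= S Y S]
S Y S => Y Y S   [S ::= Y]
Y Y S => cat Y S   [Y ::= cat]
cat Y S => cat cat S   [Y ::= cat]
cat cat S => cat cat the   [S ::= the]

S => Y => S Y S => Y Y S => cat Y S => cat cat S => cat cat the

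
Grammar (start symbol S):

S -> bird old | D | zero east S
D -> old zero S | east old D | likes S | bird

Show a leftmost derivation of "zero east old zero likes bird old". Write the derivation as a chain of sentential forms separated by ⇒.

S ⇒ zero east S ⇒ zero east D ⇒ zero east old zero S ⇒ zero east old zero D ⇒ zero east old zero likes S ⇒ zero east old zero likes bird old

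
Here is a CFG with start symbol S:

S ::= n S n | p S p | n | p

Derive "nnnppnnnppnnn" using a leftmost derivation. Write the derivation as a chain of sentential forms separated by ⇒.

S ⇒ nSn ⇒ nnSnn ⇒ nnnSnnn ⇒ nnnpSpnnn ⇒ nnnppSppnnn ⇒ nnnppnSnppnnn ⇒ nnnppnnnppnnn

S ⇒ nSn   [S ::= n S n]
nSn ⇒ nnSnn   [S ::= n S n]
nnSnn ⇒ nnnSnnn   [S ::= n S n]
nnnSnnn ⇒ nnnpSpnnn   [S ::= p S p]
nnnpSpnnn ⇒ nnnppSppnnn   [S ::= p S p]
nnnppSppnnn ⇒ nnnppnSnppnnn   [S ::= n S n]
nnnppnSnppnnn ⇒ nnnppnnnppnnn   [S ::= n]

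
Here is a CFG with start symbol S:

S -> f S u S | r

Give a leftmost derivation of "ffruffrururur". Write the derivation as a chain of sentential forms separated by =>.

S => fSuS => ffSuSuS => ffruSuS => ffrufSuSuS => ffruffSuSuSuS => ffruffruSuSuS => ffruffruruSuS => ffruffrururuS => ffruffrururur

S => fSuS   [S -> f S u S]
fSuS => ffSuSuS   [S -> f S u S]
ffSuSuS => ffruSuS   [S -> r]
ffruSuS => ffrufSuSuS   [S -> f S u S]
ffrufSuSuS => ffruffSuSuSuS   [S -> f S u S]
ffruffSuSuSuS => ffruffruSuSuS   [S -> r]
ffruffruSuSuS => ffruffruruSuS   [S -> r]
ffruffruruSuS => ffruffrururuS   [S -> r]
ffruffrururuS => ffruffrururur   [S -> r]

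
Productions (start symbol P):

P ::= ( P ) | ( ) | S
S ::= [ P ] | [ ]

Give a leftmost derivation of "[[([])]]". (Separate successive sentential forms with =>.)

P => S   [P ::= S]
S => [P]   [S ::= [ P ]]
[P] => [S]   [P ::= S]
[S] => [[P]]   [S ::= [ P ]]
[[P]] => [[(P)]]   [P ::= ( P )]
[[(P)]] => [[(S)]]   [P ::= S]
[[(S)]] => [[([])]]   [S ::= [ ]]

P => S => [P] => [S] => [[P]] => [[(P)]] => [[(S)]] => [[([])]]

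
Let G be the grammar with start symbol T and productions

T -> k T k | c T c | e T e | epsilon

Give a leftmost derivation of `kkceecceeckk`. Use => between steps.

T => kTk => kkTkk => kkcTckk => kkceTeckk => kkceeTeeckk => kkceecTceeckk => kkceecceeckk

T => kTk   [T -> k T k]
kTk => kkTkk   [T -> k T k]
kkTkk => kkcTckk   [T -> c T c]
kkcTckk => kkceTeckk   [T -> e T e]
kkceTeckk => kkceeTeeckk   [T -> e T e]
kkceeTeeckk => kkceecTceeckk   [T -> c T c]
kkceecTceeckk => kkceecceeckk   [T -> epsilon]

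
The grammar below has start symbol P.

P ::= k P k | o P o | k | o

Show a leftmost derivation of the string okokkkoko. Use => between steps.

P => oPo   [P ::= o P o]
oPo => okPko   [P ::= k P k]
okPko => okoPoko   [P ::= o P o]
okoPoko => okokPkoko   [P ::= k P k]
okokPkoko => okokkkoko   [P ::= k]

P=>oPo=>okPko=>okoPoko=>okokPkoko=>okokkkoko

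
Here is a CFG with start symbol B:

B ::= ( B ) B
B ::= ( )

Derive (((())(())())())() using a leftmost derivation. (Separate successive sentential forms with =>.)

B => (B)B => ((B)B)B => (((B)B)B)B => (((())B)B)B => (((())(B)B)B)B => (((())(())B)B)B => (((())(())())B)B => (((())(())())())B => (((())(())())())()

B => (B)B   [B ::= ( B ) B]
(B)B => ((B)B)B   [B ::= ( B ) B]
((B)B)B => (((B)B)B)B   [B ::= ( B ) B]
(((B)B)B)B => (((())B)B)B   [B ::= ( )]
(((())B)B)B => (((())(B)B)B)B   [B ::= ( B ) B]
(((())(B)B)B)B => (((())(())B)B)B   [B ::= ( )]
(((())(())B)B)B => (((())(())())B)B   [B ::= ( )]
(((())(())())B)B => (((())(())())())B   [B ::= ( )]
(((())(())())())B => (((())(())())())()   [B ::= ( )]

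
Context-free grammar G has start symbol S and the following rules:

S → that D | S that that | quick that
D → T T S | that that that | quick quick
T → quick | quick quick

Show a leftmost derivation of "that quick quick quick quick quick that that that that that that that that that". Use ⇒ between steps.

S ⇒ that D ⇒ that T T S ⇒ that quick quick T S ⇒ that quick quick quick quick S ⇒ that quick quick quick quick S that that ⇒ that quick quick quick quick S that that that that ⇒ that quick quick quick quick S that that that that that that ⇒ that quick quick quick quick S that that that that that that that that ⇒ that quick quick quick quick quick that that that that that that that that that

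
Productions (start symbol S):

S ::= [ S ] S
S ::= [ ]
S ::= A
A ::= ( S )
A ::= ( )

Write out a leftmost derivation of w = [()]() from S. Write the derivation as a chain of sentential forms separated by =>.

S => [S]S => [A]S => [()]S => [()]A => [()]()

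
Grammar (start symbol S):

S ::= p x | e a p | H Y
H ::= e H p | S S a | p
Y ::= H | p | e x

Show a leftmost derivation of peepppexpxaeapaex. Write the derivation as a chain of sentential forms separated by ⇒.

S ⇒ HY ⇒ SSaY ⇒ HYSaY ⇒ pYSaY ⇒ pHSaY ⇒ pSSaSaY ⇒ pHYSaSaY ⇒ peHpYSaSaY ⇒ peeHppYSaSaY ⇒ peepppYSaSaY ⇒ peepppexSaSaY ⇒ peepppexpxaSaY ⇒ peepppexpxaeapaY ⇒ peepppexpxaeapaex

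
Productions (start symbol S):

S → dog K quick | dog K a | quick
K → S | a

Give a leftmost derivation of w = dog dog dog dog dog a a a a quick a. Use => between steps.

S => dog K a   [S → dog K a]
dog K a => dog S a   [K → S]
dog S a => dog dog K quick a   [S → dog K quick]
dog dog K quick a => dog dog S quick a   [K → S]
dog dog S quick a => dog dog dog K a quick a   [S → dog K a]
dog dog dog K a quick a => dog dog dog S a quick a   [K → S]
dog dog dog S a quick a => dog dog dog dog K a a quick a   [S → dog K a]
dog dog dog dog K a a quick a => dog dog dog dog S a a quick a   [K → S]
dog dog dog dog S a a quick a => dog dog dog dog dog K a a a quick a   [S → dog K a]
dog dog dog dog dog K a a a quick a => dog dog dog dog dog a a a a quick a   [K → a]

S => dog K a => dog S a => dog dog K quick a => dog dog S quick a => dog dog dog K a quick a => dog dog dog S a quick a => dog dog dog dog K a a quick a => dog dog dog dog S a a quick a => dog dog dog dog dog K a a a quick a => dog dog dog dog dog a a a a quick a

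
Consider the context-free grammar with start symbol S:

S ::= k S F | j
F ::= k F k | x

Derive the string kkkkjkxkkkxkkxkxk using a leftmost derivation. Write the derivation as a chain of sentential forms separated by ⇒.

S ⇒ kSF ⇒ kkSFF ⇒ kkkSFFF ⇒ kkkkSFFFF ⇒ kkkkjFFFF ⇒ kkkkjkFkFFF ⇒ kkkkjkxkFFF ⇒ kkkkjkxkkFkFF ⇒ kkkkjkxkkkFkkFF ⇒ kkkkjkxkkkxkkFF ⇒ kkkkjkxkkkxkkxF ⇒ kkkkjkxkkkxkkxkFk ⇒ kkkkjkxkkkxkkxkxk

S ⇒ kSF   [S ::= k S F]
kSF ⇒ kkSFF   [S ::= k S F]
kkSFF ⇒ kkkSFFF   [S ::= k S F]
kkkSFFF ⇒ kkkkSFFFF   [S ::= k S F]
kkkkSFFFF ⇒ kkkkjFFFF   [S ::= j]
kkkkjFFFF ⇒ kkkkjkFkFFF   [F ::= k F k]
kkkkjkFkFFF ⇒ kkkkjkxkFFF   [F ::= x]
kkkkjkxkFFF ⇒ kkkkjkxkkFkFF   [F ::= k F k]
kkkkjkxkkFkFF ⇒ kkkkjkxkkkFkkFF   [F ::= k F k]
kkkkjkxkkkFkkFF ⇒ kkkkjkxkkkxkkFF   [F ::= x]
kkkkjkxkkkxkkFF ⇒ kkkkjkxkkkxkkxF   [F ::= x]
kkkkjkxkkkxkkxF ⇒ kkkkjkxkkkxkkxkFk   [F ::= k F k]
kkkkjkxkkkxkkxkFk ⇒ kkkkjkxkkkxkkxkxk   [F ::= x]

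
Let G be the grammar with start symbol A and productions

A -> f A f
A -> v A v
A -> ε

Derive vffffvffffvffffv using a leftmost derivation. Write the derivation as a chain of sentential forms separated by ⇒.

A ⇒ vAv   [A -> v A v]
vAv ⇒ vfAfv   [A -> f A f]
vfAfv ⇒ vffAffv   [A -> f A f]
vffAffv ⇒ vfffAfffv   [A -> f A f]
vfffAfffv ⇒ vffffAffffv   [A -> f A f]
vffffAffffv ⇒ vffffvAvffffv   [A -> v A v]
vffffvAvffffv ⇒ vffffvfAfvffffv   [A -> f A f]
vffffvfAfvffffv ⇒ vffffvffAffvffffv   [A -> f A f]
vffffvffAffvffffv ⇒ vffffvffffvffffv   [A -> ε]

A⇒vAv⇒vfAfv⇒vffAffv⇒vfffAfffv⇒vffffAffffv⇒vffffvAvffffv⇒vffffvfAfvffffv⇒vffffvffAffvffffv⇒vffffvffffvffffv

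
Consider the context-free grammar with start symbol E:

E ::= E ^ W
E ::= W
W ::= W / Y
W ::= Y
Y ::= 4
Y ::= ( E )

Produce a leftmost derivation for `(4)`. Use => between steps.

E => W   [E ::= W]
W => Y   [W ::= Y]
Y => (E)   [Y ::= ( E )]
(E) => (W)   [E ::= W]
(W) => (Y)   [W ::= Y]
(Y) => (4)   [Y ::= 4]

E=>W=>Y=>(E)=>(W)=>(Y)=>(4)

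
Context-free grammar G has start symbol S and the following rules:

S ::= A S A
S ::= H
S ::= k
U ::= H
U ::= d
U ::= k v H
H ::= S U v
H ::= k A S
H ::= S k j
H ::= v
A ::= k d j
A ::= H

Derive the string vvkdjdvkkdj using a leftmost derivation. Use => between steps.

S => ASA   [S ::= A S A]
ASA => HSA   [A ::= H]
HSA => SUvSA   [H ::= S U v]
SUvSA => ASAUvSA   [S ::= A S A]
ASAUvSA => HSAUvSA   [A ::= H]
HSAUvSA => vSAUvSA   [H ::= v]
vSAUvSA => vHAUvSA   [S ::= H]
vHAUvSA => vvAUvSA   [H ::= v]
vvAUvSA => vvkdjUvSA   [A ::= k d j]
vvkdjUvSA => vvkdjdvSA   [U ::= d]
vvkdjdvSA => vvkdjdvkA   [S ::= k]
vvkdjdvkA => vvkdjdvkkdj   [A ::= k d j]

S => ASA => HSA => SUvSA => ASAUvSA => HSAUvSA => vSAUvSA => vHAUvSA => vvAUvSA => vvkdjUvSA => vvkdjdvSA => vvkdjdvkA => vvkdjdvkkdj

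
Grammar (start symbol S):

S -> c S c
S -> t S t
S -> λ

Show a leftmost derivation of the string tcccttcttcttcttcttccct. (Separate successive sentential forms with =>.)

S => tSt => tcSct => tccScct => tcccSccct => tccctStccct => tcccttSttccct => tcccttcScttccct => tcccttctStcttccct => tcccttcttSttcttccct => tcccttcttcScttcttccct => tcccttcttctStcttcttccct => tcccttcttcttcttcttccct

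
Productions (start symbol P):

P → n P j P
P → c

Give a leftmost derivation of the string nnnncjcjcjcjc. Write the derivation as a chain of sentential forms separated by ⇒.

P ⇒ nPjP ⇒ nnPjPjP ⇒ nnnPjPjPjP ⇒ nnnnPjPjPjPjP ⇒ nnnncjPjPjPjP ⇒ nnnncjcjPjPjP ⇒ nnnncjcjcjPjP ⇒ nnnncjcjcjcjP ⇒ nnnncjcjcjcjc

P ⇒ nPjP   [P → n P j P]
nPjP ⇒ nnPjPjP   [P → n P j P]
nnPjPjP ⇒ nnnPjPjPjP   [P → n P j P]
nnnPjPjPjP ⇒ nnnnPjPjPjPjP   [P → n P j P]
nnnnPjPjPjPjP ⇒ nnnncjPjPjPjP   [P → c]
nnnncjPjPjPjP ⇒ nnnncjcjPjPjP   [P → c]
nnnncjcjPjPjP ⇒ nnnncjcjcjPjP   [P → c]
nnnncjcjcjPjP ⇒ nnnncjcjcjcjP   [P → c]
nnnncjcjcjcjP ⇒ nnnncjcjcjcjc   [P → c]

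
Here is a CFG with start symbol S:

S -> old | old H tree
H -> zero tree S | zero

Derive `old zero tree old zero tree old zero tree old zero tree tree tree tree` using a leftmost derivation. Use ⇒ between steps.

S ⇒ old H tree ⇒ old zero tree S tree ⇒ old zero tree old H tree tree ⇒ old zero tree old zero tree S tree tree ⇒ old zero tree old zero tree old H tree tree tree ⇒ old zero tree old zero tree old zero tree S tree tree tree ⇒ old zero tree old zero tree old zero tree old H tree tree tree tree ⇒ old zero tree old zero tree old zero tree old zero tree tree tree tree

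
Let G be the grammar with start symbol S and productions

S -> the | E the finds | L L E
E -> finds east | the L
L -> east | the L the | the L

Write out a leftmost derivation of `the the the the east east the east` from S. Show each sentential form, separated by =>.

S => L L E => the L L E => the the L L E => the the the L L E => the the the the L L E => the the the the east L E => the the the the east east E => the the the the east east the L => the the the the east east the east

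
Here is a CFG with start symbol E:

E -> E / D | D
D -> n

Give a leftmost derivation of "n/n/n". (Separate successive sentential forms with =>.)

E=>E/D=>E/D/D=>D/D/D=>n/D/D=>n/n/D=>n/n/n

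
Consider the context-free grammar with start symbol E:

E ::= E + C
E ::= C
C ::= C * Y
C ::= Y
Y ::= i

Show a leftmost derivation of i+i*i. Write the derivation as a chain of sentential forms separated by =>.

E => E+C   [E ::= E + C]
E+C => C+C   [E ::= C]
C+C => Y+C   [C ::= Y]
Y+C => i+C   [Y ::= i]
i+C => i+C*Y   [C ::= C * Y]
i+C*Y => i+Y*Y   [C ::= Y]
i+Y*Y => i+i*Y   [Y ::= i]
i+i*Y => i+i*i   [Y ::= i]

E => E+C => C+C => Y+C => i+C => i+C*Y => i+Y*Y => i+i*Y => i+i*i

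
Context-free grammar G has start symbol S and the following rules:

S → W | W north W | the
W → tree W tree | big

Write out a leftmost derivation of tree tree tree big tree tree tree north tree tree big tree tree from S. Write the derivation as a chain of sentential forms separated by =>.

S => W north W => tree W tree north W => tree tree W tree tree north W => tree tree tree W tree tree tree north W => tree tree tree big tree tree tree north W => tree tree tree big tree tree tree north tree W tree => tree tree tree big tree tree tree north tree tree W tree tree => tree tree tree big tree tree tree north tree tree big tree tree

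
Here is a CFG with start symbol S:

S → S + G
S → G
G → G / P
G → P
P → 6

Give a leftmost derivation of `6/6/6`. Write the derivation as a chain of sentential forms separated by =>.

S => G   [S → G]
G => G/P   [G → G / P]
G/P => G/P/P   [G → G / P]
G/P/P => P/P/P   [G → P]
P/P/P => 6/P/P   [P → 6]
6/P/P => 6/6/P   [P → 6]
6/6/P => 6/6/6   [P → 6]

S => G => G/P => G/P/P => P/P/P => 6/P/P => 6/6/P => 6/6/6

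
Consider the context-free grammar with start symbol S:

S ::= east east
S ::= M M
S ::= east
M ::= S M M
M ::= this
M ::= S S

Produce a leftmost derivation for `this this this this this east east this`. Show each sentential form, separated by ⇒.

S ⇒ M M ⇒ S S M ⇒ M M S M ⇒ S M M M S M ⇒ M M M M M S M ⇒ this M M M M S M ⇒ this this M M M S M ⇒ this this this M M S M ⇒ this this this this M S M ⇒ this this this this this S M ⇒ this this this this this east east M ⇒ this this this this this east east this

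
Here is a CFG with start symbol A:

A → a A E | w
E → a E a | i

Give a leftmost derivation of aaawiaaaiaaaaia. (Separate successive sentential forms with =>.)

A => aAE => aaAEE => aaaAEEE => aaawEEE => aaawiEE => aaawiaEaE => aaawiaaEaaE => aaawiaaaEaaaE => aaawiaaaiaaaE => aaawiaaaiaaaaEa => aaawiaaaiaaaaia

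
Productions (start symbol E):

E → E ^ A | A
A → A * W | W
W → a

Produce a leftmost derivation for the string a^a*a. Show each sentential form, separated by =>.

E => E^A => A^A => W^A => a^A => a^A*W => a^W*W => a^a*W => a^a*a

E => E^A   [E → E ^ A]
E^A => A^A   [E → A]
A^A => W^A   [A → W]
W^A => a^A   [W → a]
a^A => a^A*W   [A → A * W]
a^A*W => a^W*W   [A → W]
a^W*W => a^a*W   [W → a]
a^a*W => a^a*a   [W → a]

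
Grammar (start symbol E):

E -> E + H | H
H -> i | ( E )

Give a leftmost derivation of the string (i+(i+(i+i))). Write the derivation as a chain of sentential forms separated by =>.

E => H => (E) => (E+H) => (H+H) => (i+H) => (i+(E)) => (i+(E+H)) => (i+(H+H)) => (i+(i+H)) => (i+(i+(E))) => (i+(i+(E+H))) => (i+(i+(H+H))) => (i+(i+(i+H))) => (i+(i+(i+i)))

E => H   [E -> H]
H => (E)   [H -> ( E )]
(E) => (E+H)   [E -> E + H]
(E+H) => (H+H)   [E -> H]
(H+H) => (i+H)   [H -> i]
(i+H) => (i+(E))   [H -> ( E )]
(i+(E)) => (i+(E+H))   [E -> E + H]
(i+(E+H)) => (i+(H+H))   [E -> H]
(i+(H+H)) => (i+(i+H))   [H -> i]
(i+(i+H)) => (i+(i+(E)))   [H -> ( E )]
(i+(i+(E))) => (i+(i+(E+H)))   [E -> E + H]
(i+(i+(E+H))) => (i+(i+(H+H)))   [E -> H]
(i+(i+(H+H))) => (i+(i+(i+H)))   [H -> i]
(i+(i+(i+H))) => (i+(i+(i+i)))   [H -> i]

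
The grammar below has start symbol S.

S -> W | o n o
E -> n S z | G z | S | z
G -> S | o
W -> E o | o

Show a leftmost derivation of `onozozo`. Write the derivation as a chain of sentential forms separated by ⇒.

S ⇒ W ⇒ Eo ⇒ Gzo ⇒ Szo ⇒ Wzo ⇒ Eozo ⇒ Gzozo ⇒ Szozo ⇒ onozozo

S ⇒ W   [S -> W]
W ⇒ Eo   [W -> E o]
Eo ⇒ Gzo   [E -> G z]
Gzo ⇒ Szo   [G -> S]
Szo ⇒ Wzo   [S -> W]
Wzo ⇒ Eozo   [W -> E o]
Eozo ⇒ Gzozo   [E -> G z]
Gzozo ⇒ Szozo   [G -> S]
Szozo ⇒ onozozo   [S -> o n o]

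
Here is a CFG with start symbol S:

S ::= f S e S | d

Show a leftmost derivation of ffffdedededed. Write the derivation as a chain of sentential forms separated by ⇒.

S⇒fSeS⇒ffSeSeS⇒fffSeSeSeS⇒ffffSeSeSeSeS⇒ffffdeSeSeSeS⇒ffffdedeSeSeS⇒ffffdededeSeS⇒ffffdedededeS⇒ffffdedededed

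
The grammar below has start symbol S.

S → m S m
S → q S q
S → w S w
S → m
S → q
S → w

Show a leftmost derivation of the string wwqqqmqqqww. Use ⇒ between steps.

S⇒wSw⇒wwSww⇒wwqSqww⇒wwqqSqqww⇒wwqqqSqqqww⇒wwqqqmqqqww

S ⇒ wSw   [S → w S w]
wSw ⇒ wwSww   [S → w S w]
wwSww ⇒ wwqSqww   [S → q S q]
wwqSqww ⇒ wwqqSqqww   [S → q S q]
wwqqSqqww ⇒ wwqqqSqqqww   [S → q S q]
wwqqqSqqqww ⇒ wwqqqmqqqww   [S → m]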